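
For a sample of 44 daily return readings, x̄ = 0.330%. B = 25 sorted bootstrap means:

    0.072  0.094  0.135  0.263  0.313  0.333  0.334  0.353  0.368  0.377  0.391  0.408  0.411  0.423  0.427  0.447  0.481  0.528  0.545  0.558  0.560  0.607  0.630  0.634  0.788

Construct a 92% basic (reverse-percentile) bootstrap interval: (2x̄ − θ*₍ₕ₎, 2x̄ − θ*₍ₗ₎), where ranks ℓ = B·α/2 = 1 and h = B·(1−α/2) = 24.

(0.026, 0.588)

Percentile endpoints at ranks 1 and 24: θ*₍1₎ = 0.072, θ*₍24₎ = 0.634.
Basic interval reflects these around x̄:
  lower = 2 × 0.330 − 0.634 = 0.026
  upper = 2 × 0.330 − 0.072 = 0.588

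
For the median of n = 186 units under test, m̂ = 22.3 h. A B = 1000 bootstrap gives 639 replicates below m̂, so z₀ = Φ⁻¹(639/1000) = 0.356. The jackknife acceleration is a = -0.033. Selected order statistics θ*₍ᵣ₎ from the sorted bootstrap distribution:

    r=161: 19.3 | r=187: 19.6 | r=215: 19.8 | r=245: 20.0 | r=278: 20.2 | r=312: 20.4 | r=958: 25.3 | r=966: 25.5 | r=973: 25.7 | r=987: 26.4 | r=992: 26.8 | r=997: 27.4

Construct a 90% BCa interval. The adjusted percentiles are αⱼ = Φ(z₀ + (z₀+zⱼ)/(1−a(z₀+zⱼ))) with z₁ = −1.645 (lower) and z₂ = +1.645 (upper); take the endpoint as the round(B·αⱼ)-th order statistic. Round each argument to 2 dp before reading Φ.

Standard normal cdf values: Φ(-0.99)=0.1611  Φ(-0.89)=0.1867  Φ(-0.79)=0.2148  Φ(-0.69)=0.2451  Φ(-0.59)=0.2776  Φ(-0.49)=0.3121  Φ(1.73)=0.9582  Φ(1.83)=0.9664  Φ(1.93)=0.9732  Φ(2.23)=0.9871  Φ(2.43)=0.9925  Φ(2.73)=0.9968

(19.3, 26.4)

Lower: z₀ + z₁ = 0.356 + (-1.645) = -1.289; 1 − a(z₀+z₁) = 1 − (-0.033)(-1.289) = 0.9575; argument = 0.356 + (-1.289)/0.9575 = -0.9903 → -0.99.
α₁ = Φ(-0.99) = 0.1611; rank = round(1000 × 0.1611) = 161; θ*₍161₎ = 19.3.
Upper: z₀ + z₂ = 2.001; 1 − a(z₀+z₂) = 1.0660; argument = 2.2331 → 2.23; α₂ = 0.9871; rank = 987; θ*₍987₎ = 26.4.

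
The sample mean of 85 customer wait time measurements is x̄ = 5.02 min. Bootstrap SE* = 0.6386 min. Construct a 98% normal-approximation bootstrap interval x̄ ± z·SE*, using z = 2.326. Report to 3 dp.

Margin = 2.326 × 0.6386 = 1.4854
Interval: 5.02 ± 1.4854

(3.535, 6.505)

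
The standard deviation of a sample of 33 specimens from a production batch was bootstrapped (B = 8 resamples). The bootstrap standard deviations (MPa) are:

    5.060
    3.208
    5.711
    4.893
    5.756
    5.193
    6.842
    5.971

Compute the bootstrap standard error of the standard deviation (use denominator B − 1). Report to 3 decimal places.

SE* = 1.056

Bootstrap SE is the standard deviation of the 8 replicate standard deviations.
Mean of replicates: (5.060 + 3.208 + 5.711 + 4.893 + 5.756 + 5.193 + 6.842 + 5.971) / 8 = 42.6340 / 8 = 5.3293
Sum of squared deviations: (−0.2693)² + (−2.1212)² + (+0.3818)² + (−0.4363)² + (+0.4268)² + (−0.1363)² + (+1.5127)² + (+0.6418)² = 7.8092
Variance = 7.8092 / 7 = 1.1156
SE* = √1.1156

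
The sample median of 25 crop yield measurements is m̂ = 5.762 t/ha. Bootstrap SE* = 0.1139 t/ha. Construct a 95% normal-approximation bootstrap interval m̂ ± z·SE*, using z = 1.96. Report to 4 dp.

(5.5388, 5.9852)

Margin = 1.96 × 0.1139 = 0.22324
Interval: 5.762 ± 0.22324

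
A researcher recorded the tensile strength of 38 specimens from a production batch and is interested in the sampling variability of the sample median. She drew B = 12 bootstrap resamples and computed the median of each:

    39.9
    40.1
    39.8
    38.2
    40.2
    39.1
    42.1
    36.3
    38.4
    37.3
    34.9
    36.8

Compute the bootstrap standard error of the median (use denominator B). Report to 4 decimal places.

SE* = 1.9268

Bootstrap SE is the standard deviation of the 12 replicate medians.
Mean of replicates: (39.9 + 40.1 + 39.8 + 38.2 + 40.2 + 39.1 + 42.1 + 36.3 + 38.4 + 37.3 + 34.9 + 36.8) / 12 = 463.10000 / 12 = 38.59167
Sum of squared deviations: (+1.30833)² + (+1.50833)² + (+1.20833)² + (−0.39167)² + (+1.60833)² + (+0.50833)² + (+3.50833)² + (−2.29167)² + (−0.19167)² + (−1.29167)² + (−3.69167)² + (−1.79167)² = 44.54917
Variance = 44.54917 / 12 = 3.71243
SE* = √3.71243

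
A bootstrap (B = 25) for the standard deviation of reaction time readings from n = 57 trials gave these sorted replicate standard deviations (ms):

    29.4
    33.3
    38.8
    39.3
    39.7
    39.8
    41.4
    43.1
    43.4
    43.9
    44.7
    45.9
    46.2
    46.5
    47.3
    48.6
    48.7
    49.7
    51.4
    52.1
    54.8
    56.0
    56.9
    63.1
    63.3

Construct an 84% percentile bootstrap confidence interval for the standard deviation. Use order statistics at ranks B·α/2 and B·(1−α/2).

(33.3, 56.9)

α = 0.16; lower rank = 25 × 0.080 = 2; upper rank = 25 × 0.920 = 23.
The 2nd smallest replicate is 33.3; the 23rd is 56.9.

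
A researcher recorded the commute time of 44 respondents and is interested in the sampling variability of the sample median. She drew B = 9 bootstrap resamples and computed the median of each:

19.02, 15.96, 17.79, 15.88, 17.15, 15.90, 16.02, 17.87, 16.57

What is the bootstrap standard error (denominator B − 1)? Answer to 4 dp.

SE* = 1.1234

Bootstrap SE is the standard deviation of the 9 replicate medians.
Mean of replicates: (19.02 + 15.96 + 17.79 + 15.88 + 17.15 + 15.90 + 16.02 + 17.87 + 16.57) / 9 = 152.16000 / 9 = 16.90667
Sum of squared deviations: (+2.11333)² + (−0.94667)² + (+0.88333)² + (−1.02667)² + (+0.24333)² + (−1.00667)² + (−0.88667)² + (+0.96333)² + (−0.33667)² = 10.09680
Variance = 10.09680 / 8 = 1.26210
SE* = √1.26210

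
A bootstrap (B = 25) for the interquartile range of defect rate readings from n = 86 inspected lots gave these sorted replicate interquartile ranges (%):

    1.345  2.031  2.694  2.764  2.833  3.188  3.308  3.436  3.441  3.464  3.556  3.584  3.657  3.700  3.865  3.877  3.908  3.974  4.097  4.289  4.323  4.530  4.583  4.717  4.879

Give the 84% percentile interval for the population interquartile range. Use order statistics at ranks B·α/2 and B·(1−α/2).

α = 0.16; lower rank = 25 × 0.080 = 2; upper rank = 25 × 0.920 = 23.
The 2nd smallest replicate is 2.031; the 23rd is 4.583.

(2.031, 4.583)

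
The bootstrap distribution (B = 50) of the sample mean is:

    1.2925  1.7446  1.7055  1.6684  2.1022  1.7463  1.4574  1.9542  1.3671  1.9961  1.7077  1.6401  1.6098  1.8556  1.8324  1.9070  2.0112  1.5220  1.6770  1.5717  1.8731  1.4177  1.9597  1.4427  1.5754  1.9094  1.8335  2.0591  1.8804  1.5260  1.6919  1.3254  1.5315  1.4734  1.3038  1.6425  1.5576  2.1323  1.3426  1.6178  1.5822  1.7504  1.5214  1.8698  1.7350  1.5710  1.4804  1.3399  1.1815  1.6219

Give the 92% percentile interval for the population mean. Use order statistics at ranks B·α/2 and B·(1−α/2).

Sorted replicates: 1.1815, 1.2925, 1.3038, 1.3254, 1.3399, 1.3426, 1.3671, 1.4177, 1.4427, 1.4574, 1.4734, 1.4804, 1.5214, 1.5220, 1.5260, 1.5315, 1.5576, 1.5710, 1.5717, 1.5754, 1.5822, 1.6098, 1.6178, 1.6219, 1.6401, 1.6425, 1.6684, 1.6770, 1.6919, 1.7055, 1.7077, 1.7350, 1.7446, 1.7463, 1.7504, 1.8324, 1.8335, 1.8556, 1.8698, 1.8731, 1.8804, 1.9070, 1.9094, 1.9542, 1.9597, 1.9961, 2.0112, 2.0591, 2.1022, 2.1323
α = 0.08; lower rank = 50 × 0.040 = 2; upper rank = 50 × 0.960 = 48.
The 2nd smallest replicate is 1.2925; the 48th is 2.0591.

(1.2925, 2.0591)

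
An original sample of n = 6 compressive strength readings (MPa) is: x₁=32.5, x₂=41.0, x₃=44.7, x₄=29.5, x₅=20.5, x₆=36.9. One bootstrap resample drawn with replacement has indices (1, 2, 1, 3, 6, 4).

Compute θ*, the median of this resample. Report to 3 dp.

Resample values: 32.5, 41.0, 32.5, 44.7, 36.9, 29.5.
Sorted: 29.5, 32.5, 32.5, 36.9, 41.0, 44.7
Median = average of the two middle values = 34.700

θ* = 34.700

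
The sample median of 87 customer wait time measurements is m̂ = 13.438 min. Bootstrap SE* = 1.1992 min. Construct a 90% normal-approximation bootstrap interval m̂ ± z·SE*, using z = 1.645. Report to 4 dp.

(11.4653, 15.4107)

Margin = 1.645 × 1.1992 = 1.97268
Interval: 13.438 ± 1.97268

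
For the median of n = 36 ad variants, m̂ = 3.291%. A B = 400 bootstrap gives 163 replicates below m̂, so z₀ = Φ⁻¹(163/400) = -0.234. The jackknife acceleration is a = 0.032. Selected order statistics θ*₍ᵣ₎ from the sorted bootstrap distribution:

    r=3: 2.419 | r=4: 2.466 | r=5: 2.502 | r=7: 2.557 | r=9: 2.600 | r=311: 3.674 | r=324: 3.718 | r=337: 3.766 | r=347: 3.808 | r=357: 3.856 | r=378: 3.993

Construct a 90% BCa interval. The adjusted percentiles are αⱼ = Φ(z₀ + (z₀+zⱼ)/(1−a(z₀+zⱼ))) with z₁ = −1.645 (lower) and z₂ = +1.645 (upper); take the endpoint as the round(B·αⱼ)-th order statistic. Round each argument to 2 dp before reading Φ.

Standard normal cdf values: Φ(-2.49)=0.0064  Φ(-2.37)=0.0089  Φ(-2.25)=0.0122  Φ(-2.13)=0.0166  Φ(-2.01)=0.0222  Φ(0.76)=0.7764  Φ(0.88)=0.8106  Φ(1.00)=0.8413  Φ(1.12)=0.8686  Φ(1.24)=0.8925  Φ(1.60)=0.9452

Lower: z₀ + z₁ = -0.234 + (-1.645) = -1.879; 1 − a(z₀+z₁) = 1 − (0.032)(-1.879) = 1.0601; argument = -0.234 + (-1.879)/1.0601 = -2.0064 → -2.01.
α₁ = Φ(-2.01) = 0.0222; rank = round(400 × 0.0222) = 9; θ*₍9₎ = 2.600.
Upper: z₀ + z₂ = 1.411; 1 − a(z₀+z₂) = 0.9548; argument = 1.2437 → 1.24; α₂ = 0.8925; rank = 357; θ*₍357₎ = 3.856.

(2.600, 3.856)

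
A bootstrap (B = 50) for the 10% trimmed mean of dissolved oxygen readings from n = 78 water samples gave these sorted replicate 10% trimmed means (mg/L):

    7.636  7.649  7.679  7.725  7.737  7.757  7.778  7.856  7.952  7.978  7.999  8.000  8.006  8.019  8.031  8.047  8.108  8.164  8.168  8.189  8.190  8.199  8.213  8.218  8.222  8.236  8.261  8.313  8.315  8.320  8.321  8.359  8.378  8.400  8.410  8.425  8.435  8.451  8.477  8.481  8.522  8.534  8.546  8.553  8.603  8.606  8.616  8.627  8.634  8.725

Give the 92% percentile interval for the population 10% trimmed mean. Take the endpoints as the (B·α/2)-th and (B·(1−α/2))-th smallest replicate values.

(7.649, 8.627)

α = 0.08; lower rank = 50 × 0.040 = 2; upper rank = 50 × 0.960 = 48.
The 2nd smallest replicate is 7.649; the 48th is 8.627.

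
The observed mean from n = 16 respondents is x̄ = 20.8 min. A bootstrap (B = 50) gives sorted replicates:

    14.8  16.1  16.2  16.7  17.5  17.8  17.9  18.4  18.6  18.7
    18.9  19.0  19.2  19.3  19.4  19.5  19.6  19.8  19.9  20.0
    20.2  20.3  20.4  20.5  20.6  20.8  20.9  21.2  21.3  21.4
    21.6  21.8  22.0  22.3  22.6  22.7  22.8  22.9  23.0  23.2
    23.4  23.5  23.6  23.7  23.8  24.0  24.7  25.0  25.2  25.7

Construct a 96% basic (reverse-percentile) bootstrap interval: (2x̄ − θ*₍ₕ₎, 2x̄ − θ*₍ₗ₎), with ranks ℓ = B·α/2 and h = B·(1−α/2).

(16.4, 26.8)

Percentile endpoints at ranks 1 and 49: θ*₍1₎ = 14.8, θ*₍49₎ = 25.2.
Basic interval reflects these around x̄:
  lower = 2 × 20.8 − 25.2 = 16.4
  upper = 2 × 20.8 − 14.8 = 26.8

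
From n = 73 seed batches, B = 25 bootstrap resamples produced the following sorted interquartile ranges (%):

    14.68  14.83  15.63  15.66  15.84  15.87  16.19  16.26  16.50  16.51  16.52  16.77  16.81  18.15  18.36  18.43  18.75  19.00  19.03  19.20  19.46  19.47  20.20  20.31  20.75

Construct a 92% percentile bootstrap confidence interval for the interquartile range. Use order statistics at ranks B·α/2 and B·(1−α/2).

α = 0.08; lower rank = 25 × 0.040 = 1; upper rank = 25 × 0.960 = 24.
The 1st smallest replicate is 14.68; the 24th is 20.31.

(14.68, 20.31)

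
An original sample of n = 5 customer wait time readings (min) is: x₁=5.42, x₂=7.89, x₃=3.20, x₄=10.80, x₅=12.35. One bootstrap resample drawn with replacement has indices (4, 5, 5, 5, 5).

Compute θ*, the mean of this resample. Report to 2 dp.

Resample values: 10.80, 12.35, 12.35, 12.35, 12.35.
Mean = (10.80 + 12.35 + 12.35 + 12.35 + 12.35) / 5 = 60.200 / 5 = 12.04

θ* = 12.04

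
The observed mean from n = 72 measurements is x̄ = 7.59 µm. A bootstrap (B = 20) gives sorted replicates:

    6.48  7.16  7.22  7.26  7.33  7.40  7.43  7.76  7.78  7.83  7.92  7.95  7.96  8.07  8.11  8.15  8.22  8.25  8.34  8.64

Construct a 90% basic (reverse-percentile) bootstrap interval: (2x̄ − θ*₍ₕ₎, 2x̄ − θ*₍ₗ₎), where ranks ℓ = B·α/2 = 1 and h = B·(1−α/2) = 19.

(6.84, 8.70)

Percentile endpoints at ranks 1 and 19: θ*₍1₎ = 6.48, θ*₍19₎ = 8.34.
Basic interval reflects these around x̄:
  lower = 2 × 7.59 − 8.34 = 6.84
  upper = 2 × 7.59 − 6.48 = 8.70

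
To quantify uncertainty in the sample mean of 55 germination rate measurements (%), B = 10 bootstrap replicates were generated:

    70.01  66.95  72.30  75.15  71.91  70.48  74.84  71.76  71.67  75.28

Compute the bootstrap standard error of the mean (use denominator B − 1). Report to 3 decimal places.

SE* = 2.599

Bootstrap SE is the standard deviation of the 10 replicate means.
Mean of replicates: (70.01 + 66.95 + 72.30 + 75.15 + 71.91 + 70.48 + 74.84 + 71.76 + 71.67 + 75.28) / 10 = 720.3500 / 10 = 72.0350
Sum of squared deviations: (−2.0250)² + (−5.0850)² + (+0.2650)² + (+3.1150)² + (−0.1250)² + (−1.5550)² + (+2.8050)² + (−0.2750)² + (−0.3650)² + (+3.2450)² = 60.7718
Variance = 60.7718 / 9 = 6.7524
SE* = √6.7524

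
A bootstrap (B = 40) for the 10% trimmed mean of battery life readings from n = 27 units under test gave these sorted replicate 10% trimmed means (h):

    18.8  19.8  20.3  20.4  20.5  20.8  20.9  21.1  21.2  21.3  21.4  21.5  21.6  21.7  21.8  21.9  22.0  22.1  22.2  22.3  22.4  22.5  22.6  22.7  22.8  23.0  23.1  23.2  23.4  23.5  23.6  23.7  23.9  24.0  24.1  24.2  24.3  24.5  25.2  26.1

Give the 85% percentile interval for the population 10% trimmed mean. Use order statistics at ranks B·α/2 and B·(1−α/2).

(20.3, 24.3)

α = 0.15; lower rank = 40 × 0.075 = 3; upper rank = 40 × 0.925 = 37.
The 3rd smallest replicate is 20.3; the 37th is 24.3.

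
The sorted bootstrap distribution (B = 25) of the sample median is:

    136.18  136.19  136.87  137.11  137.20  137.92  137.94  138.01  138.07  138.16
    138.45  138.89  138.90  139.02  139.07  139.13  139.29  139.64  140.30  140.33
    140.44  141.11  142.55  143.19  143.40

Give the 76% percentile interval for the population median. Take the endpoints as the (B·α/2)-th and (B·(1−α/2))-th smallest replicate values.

α = 0.24; lower rank = 25 × 0.120 = 3; upper rank = 25 × 0.880 = 22.
The 3rd smallest replicate is 136.87; the 22nd is 141.11.

(136.87, 141.11)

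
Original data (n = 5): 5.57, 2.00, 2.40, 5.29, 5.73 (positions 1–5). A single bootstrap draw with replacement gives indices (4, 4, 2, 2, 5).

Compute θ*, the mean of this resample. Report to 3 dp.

Resample values: 5.29, 5.29, 2.00, 2.00, 5.73.
Mean = (5.29 + 5.29 + 2.00 + 2.00 + 5.73) / 5 = 20.310 / 5 = 4.062

θ* = 4.062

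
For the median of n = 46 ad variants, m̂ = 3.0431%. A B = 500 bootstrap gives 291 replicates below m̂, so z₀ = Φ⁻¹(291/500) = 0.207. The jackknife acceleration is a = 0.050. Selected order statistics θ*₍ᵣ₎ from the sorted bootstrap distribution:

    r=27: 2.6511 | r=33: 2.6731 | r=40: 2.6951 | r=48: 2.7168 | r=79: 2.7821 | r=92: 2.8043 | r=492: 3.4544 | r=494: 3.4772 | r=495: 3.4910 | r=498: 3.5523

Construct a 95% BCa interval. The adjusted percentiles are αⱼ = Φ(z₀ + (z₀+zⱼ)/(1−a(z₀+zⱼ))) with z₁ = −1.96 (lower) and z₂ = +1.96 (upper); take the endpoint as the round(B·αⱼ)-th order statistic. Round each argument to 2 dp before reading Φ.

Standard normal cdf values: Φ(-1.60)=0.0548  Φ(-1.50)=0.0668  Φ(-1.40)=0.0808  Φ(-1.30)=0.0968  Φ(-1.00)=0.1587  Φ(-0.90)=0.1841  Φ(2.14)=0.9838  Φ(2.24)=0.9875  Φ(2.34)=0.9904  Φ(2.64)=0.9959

Lower: z₀ + z₁ = 0.207 + (-1.960) = -1.753; 1 − a(z₀+z₁) = 1 − (0.050)(-1.753) = 1.0877; argument = 0.207 + (-1.753)/1.0877 = -1.4047 → -1.40.
α₁ = Φ(-1.40) = 0.0808; rank = round(500 × 0.0808) = 40; θ*₍40₎ = 2.6951.
Upper: z₀ + z₂ = 2.167; 1 − a(z₀+z₂) = 0.8917; argument = 2.6373 → 2.64; α₂ = 0.9959; rank = 498; θ*₍498₎ = 3.5523.

(2.6951, 3.5523)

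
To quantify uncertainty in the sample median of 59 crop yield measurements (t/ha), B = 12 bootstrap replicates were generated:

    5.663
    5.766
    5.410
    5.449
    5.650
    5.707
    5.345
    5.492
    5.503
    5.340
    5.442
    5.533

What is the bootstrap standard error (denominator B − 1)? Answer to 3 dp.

Bootstrap SE is the standard deviation of the 12 replicate medians.
Mean of replicates: (5.663 + 5.766 + 5.410 + 5.449 + 5.650 + 5.707 + 5.345 + 5.492 + 5.503 + 5.340 + 5.442 + 5.533) / 12 = 66.3000 / 12 = 5.5250
Sum of squared deviations: (+0.1380)² + (+0.2410)² + (−0.1150)² + (−0.0760)² + (+0.1250)² + (+0.1820)² + (−0.1800)² + (−0.0330)² + (−0.0220)² + (−0.1850)² + (−0.0830)² + (+0.0080)² = 0.2200
Variance = 0.2200 / 11 = 0.0200
SE* = √0.0200

SE* = 0.141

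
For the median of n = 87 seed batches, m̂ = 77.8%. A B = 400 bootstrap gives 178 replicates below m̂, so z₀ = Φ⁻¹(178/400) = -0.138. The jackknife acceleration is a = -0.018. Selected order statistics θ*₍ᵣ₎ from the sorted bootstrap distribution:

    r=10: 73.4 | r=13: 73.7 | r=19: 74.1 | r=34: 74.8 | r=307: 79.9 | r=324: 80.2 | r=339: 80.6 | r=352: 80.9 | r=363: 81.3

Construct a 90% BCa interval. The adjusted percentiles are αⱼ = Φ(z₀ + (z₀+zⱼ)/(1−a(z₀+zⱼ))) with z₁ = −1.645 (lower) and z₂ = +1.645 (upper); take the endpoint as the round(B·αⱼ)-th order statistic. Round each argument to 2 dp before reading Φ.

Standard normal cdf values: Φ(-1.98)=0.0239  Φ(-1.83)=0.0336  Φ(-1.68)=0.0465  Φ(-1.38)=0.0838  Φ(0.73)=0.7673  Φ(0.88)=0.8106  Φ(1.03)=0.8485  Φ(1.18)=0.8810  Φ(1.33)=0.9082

(73.4, 81.3)

Lower: z₀ + z₁ = -0.138 + (-1.645) = -1.783; 1 − a(z₀+z₁) = 1 − (-0.018)(-1.783) = 0.9679; argument = -0.138 + (-1.783)/0.9679 = -1.9801 → -1.98.
α₁ = Φ(-1.98) = 0.0239; rank = round(400 × 0.0239) = 10; θ*₍10₎ = 73.4.
Upper: z₀ + z₂ = 1.507; 1 − a(z₀+z₂) = 1.0271; argument = 1.3292 → 1.33; α₂ = 0.9082; rank = 363; θ*₍363₎ = 81.3.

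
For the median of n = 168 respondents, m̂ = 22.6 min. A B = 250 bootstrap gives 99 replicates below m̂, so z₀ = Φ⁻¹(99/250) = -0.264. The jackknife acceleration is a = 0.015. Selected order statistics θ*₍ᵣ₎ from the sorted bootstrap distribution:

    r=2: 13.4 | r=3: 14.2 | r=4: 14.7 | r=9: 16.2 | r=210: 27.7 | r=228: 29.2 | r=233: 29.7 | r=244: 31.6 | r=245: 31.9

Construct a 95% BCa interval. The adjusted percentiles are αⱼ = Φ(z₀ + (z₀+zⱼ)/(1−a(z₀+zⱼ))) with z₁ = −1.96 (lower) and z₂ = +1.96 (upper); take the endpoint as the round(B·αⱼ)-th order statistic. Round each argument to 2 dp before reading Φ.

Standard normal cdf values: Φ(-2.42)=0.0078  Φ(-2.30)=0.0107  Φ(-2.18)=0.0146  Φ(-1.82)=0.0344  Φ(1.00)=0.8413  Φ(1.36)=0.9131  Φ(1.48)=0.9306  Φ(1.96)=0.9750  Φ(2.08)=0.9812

(13.4, 29.7)

Lower: z₀ + z₁ = -0.264 + (-1.960) = -2.224; 1 − a(z₀+z₁) = 1 − (0.015)(-2.224) = 1.0334; argument = -0.264 + (-2.224)/1.0334 = -2.4162 → -2.42.
α₁ = Φ(-2.42) = 0.0078; rank = round(250 × 0.0078) = 2; θ*₍2₎ = 13.4.
Upper: z₀ + z₂ = 1.696; 1 − a(z₀+z₂) = 0.9746; argument = 1.4763 → 1.48; α₂ = 0.9306; rank = 233; θ*₍233₎ = 29.7.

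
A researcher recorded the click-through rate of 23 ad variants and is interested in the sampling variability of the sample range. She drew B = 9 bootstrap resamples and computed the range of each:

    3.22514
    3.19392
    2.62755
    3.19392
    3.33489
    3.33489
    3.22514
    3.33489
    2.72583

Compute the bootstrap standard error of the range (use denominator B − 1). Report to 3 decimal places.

Bootstrap SE is the standard deviation of the 9 replicate ranges.
Mean of replicates: (3.22514 + 3.19392 + 2.62755 + 3.19392 + 3.33489 + 3.33489 + 3.22514 + 3.33489 + 2.72583) / 9 = 28.196170 / 9 = 3.132908
Sum of squared deviations: (+0.092232)² + (+0.061012)² + (−0.505358)² + (+0.061012)² + (+0.201982)² + (+0.201982)² + (+0.092232)² + (+0.201982)² + (−0.407078)² = 0.567948
Variance = 0.567948 / 8 = 0.070993
SE* = √0.070993

SE* = 0.266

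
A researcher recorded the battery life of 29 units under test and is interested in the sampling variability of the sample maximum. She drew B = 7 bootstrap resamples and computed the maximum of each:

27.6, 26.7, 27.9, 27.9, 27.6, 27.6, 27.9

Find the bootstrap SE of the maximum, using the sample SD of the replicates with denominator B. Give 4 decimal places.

Bootstrap SE is the standard deviation of the 7 replicate maximums.
Mean of replicates: (27.6 + 26.7 + 27.9 + 27.9 + 27.6 + 27.6 + 27.9) / 7 = 193.20000 / 7 = 27.60000
Sum of squared deviations: (+0.00000)² + (−0.90000)² + (+0.30000)² + (+0.30000)² + (+0.00000)² + (+0.00000)² + (+0.30000)² = 1.08000
Variance = 1.08000 / 7 = 0.15429
SE* = √0.15429

SE* = 0.3928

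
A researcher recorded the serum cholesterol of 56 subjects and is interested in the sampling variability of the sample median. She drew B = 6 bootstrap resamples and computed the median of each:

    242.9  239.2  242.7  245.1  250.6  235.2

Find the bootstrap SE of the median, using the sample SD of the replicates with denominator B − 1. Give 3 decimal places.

SE* = 5.228

Bootstrap SE is the standard deviation of the 6 replicate medians.
Mean of replicates: (242.9 + 239.2 + 242.7 + 245.1 + 250.6 + 235.2) / 6 = 1455.7000 / 6 = 242.6167
Sum of squared deviations: (+0.2833)² + (−3.4167)² + (+0.0833)² + (+2.4833)² + (+7.9833)² + (−7.4167)² = 136.6683
Variance = 136.6683 / 5 = 27.3337
SE* = √27.3337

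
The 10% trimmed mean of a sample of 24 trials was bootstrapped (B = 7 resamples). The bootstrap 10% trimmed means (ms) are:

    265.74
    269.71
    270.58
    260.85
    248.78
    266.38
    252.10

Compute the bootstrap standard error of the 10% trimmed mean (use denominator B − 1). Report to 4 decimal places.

SE* = 8.5667

Bootstrap SE is the standard deviation of the 7 replicate 10% trimmed means.
Mean of replicates: (265.74 + 269.71 + 270.58 + 260.85 + 248.78 + 266.38 + 252.10) / 7 = 1834.14000 / 7 = 262.02000
Sum of squared deviations: (+3.72000)² + (+7.69000)² + (+8.56000)² + (−1.17000)² + (−13.24000)² + (+4.36000)² + (−9.92000)² = 440.33060
Variance = 440.33060 / 6 = 73.38843
SE* = √73.38843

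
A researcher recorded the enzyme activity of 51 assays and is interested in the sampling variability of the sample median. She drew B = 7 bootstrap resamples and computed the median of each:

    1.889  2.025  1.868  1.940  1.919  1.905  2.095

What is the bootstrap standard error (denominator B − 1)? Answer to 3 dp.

SE* = 0.082

Bootstrap SE is the standard deviation of the 7 replicate medians.
Mean of replicates: (1.889 + 2.025 + 1.868 + 1.940 + 1.919 + 1.905 + 2.095) / 7 = 13.6410 / 7 = 1.9487
Sum of squared deviations: (−0.0597)² + (+0.0763)² + (−0.0807)² + (−0.0087)² + (−0.0297)² + (−0.0437)² + (+0.1463)² = 0.0402
Variance = 0.0402 / 6 = 0.0067
SE* = √0.0067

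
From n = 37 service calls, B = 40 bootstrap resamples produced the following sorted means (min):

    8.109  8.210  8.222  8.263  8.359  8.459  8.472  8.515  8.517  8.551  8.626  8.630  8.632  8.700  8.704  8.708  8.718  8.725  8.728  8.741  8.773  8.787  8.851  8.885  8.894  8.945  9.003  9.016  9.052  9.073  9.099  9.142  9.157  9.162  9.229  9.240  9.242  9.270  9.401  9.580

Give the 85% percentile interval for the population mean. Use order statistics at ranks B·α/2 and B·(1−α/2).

(8.222, 9.242)

α = 0.15; lower rank = 40 × 0.075 = 3; upper rank = 40 × 0.925 = 37.
The 3rd smallest replicate is 8.222; the 37th is 9.242.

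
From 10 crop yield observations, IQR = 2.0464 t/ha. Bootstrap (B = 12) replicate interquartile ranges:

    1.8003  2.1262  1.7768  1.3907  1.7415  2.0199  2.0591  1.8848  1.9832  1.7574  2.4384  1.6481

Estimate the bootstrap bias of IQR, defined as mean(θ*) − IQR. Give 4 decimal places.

bias = −0.1609

mean(θ*) = (1.8003 + 2.1262 + 1.7768 + 1.3907 + 1.7415 + 2.0199 + 2.0591 + 1.8848 + 1.9832 + 1.7574 + 2.4384 + 1.6481) / 12 = 1.88553
bias = 1.88553 − 2.0464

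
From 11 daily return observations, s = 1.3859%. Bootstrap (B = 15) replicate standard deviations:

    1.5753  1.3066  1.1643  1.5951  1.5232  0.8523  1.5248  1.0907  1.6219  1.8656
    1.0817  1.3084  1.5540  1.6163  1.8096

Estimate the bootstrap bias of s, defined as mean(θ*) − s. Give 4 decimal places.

bias = +0.0468

mean(θ*) = (1.5753 + 1.3066 + 1.1643 + 1.5951 + 1.5232 + 0.8523 + 1.5248 + 1.0907 + 1.6219 + 1.8656 + 1.0817 + 1.3084 + 1.5540 + 1.6163 + 1.8096) / 15 = 1.43265
bias = 1.43265 − 1.3859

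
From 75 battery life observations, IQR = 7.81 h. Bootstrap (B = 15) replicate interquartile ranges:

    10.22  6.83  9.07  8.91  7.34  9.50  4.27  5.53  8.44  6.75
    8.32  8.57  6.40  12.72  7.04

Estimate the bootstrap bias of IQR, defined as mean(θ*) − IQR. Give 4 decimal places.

bias = +0.1840

mean(θ*) = (10.22 + 6.83 + 9.07 + 8.91 + 7.34 + 9.50 + 4.27 + 5.53 + 8.44 + 6.75 + 8.32 + 8.57 + 6.40 + 12.72 + 7.04) / 15 = 7.99400
bias = 7.99400 − 7.81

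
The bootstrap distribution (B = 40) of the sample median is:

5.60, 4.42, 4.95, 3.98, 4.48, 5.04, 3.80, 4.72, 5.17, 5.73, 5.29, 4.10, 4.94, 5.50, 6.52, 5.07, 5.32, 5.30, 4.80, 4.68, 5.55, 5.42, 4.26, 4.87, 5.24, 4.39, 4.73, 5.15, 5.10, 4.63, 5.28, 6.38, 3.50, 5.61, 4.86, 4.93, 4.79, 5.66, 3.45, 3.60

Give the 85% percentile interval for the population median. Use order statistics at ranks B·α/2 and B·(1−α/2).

Sorted replicates: 3.45, 3.50, 3.60, 3.80, 3.98, 4.10, 4.26, 4.39, 4.42, 4.48, 4.63, 4.68, 4.72, 4.73, 4.79, 4.80, 4.86, 4.87, 4.93, 4.94, 4.95, 5.04, 5.07, 5.10, 5.15, 5.17, 5.24, 5.28, 5.29, 5.30, 5.32, 5.42, 5.50, 5.55, 5.60, 5.61, 5.66, 5.73, 6.38, 6.52
α = 0.15; lower rank = 40 × 0.075 = 3; upper rank = 40 × 0.925 = 37.
The 3rd smallest replicate is 3.60; the 37th is 5.66.

(3.60, 5.66)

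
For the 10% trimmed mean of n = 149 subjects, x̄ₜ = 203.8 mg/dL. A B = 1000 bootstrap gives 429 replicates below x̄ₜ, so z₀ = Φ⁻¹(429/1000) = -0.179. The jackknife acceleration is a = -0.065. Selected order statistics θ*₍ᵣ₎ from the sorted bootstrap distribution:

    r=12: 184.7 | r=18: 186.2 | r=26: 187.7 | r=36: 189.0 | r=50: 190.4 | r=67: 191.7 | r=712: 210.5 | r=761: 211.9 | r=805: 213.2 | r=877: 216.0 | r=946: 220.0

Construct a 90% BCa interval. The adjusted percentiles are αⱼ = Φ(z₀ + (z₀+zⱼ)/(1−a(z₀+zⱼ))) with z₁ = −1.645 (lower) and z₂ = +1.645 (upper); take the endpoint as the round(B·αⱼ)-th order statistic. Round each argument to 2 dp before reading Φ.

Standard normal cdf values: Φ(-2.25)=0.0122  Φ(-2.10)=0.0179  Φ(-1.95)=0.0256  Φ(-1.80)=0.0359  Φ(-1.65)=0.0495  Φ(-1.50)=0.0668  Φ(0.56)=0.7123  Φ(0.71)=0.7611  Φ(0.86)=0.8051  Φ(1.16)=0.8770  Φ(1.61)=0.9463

(184.7, 216.0)

Lower: z₀ + z₁ = -0.179 + (-1.645) = -1.824; 1 − a(z₀+z₁) = 1 − (-0.065)(-1.824) = 0.8814; argument = -0.179 + (-1.824)/0.8814 = -2.2483 → -2.25.
α₁ = Φ(-2.25) = 0.0122; rank = round(1000 × 0.0122) = 12; θ*₍12₎ = 184.7.
Upper: z₀ + z₂ = 1.466; 1 − a(z₀+z₂) = 1.0953; argument = 1.1595 → 1.16; α₂ = 0.8770; rank = 877; θ*₍877₎ = 216.0.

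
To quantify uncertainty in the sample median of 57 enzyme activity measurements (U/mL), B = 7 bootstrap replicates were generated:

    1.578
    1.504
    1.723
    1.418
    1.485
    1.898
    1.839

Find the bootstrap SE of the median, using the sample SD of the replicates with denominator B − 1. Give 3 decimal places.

SE* = 0.186

Bootstrap SE is the standard deviation of the 7 replicate medians.
Mean of replicates: (1.578 + 1.504 + 1.723 + 1.418 + 1.485 + 1.898 + 1.839) / 7 = 11.44500 / 7 = 1.63500
Sum of squared deviations: (−0.05700)² + (−0.13100)² + (+0.08800)² + (−0.21700)² + (−0.15000)² + (+0.26300)² + (+0.20400)² = 0.20853
Variance = 0.20853 / 6 = 0.03475
SE* = √0.03475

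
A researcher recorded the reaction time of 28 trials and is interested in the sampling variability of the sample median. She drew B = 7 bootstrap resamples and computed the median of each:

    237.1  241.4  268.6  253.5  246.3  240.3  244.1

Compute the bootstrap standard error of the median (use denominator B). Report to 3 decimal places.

SE* = 9.937

Bootstrap SE is the standard deviation of the 7 replicate medians.
Mean of replicates: (237.1 + 241.4 + 268.6 + 253.5 + 246.3 + 240.3 + 244.1) / 7 = 1731.3000 / 7 = 247.3286
Sum of squared deviations: (−10.2286)² + (−5.9286)² + (+21.2714)² + (+6.1714)² + (−1.0286)² + (−7.0286)² + (−3.2286)² = 691.2143
Variance = 691.2143 / 7 = 98.7449
SE* = √98.7449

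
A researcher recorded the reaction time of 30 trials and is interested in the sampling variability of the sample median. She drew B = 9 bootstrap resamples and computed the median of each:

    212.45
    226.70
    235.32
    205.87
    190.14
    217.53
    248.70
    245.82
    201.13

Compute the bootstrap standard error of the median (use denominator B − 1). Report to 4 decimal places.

Bootstrap SE is the standard deviation of the 9 replicate medians.
Mean of replicates: (212.45 + 226.70 + 235.32 + 205.87 + 190.14 + 217.53 + 248.70 + 245.82 + 201.13) / 9 = 1983.66000 / 9 = 220.40667
Sum of squared deviations: (−7.95667)² + (+6.29333)² + (+14.91333)² + (−14.53667)² + (−30.26667)² + (−2.87667)² + (+28.29333)² + (+25.41333)² + (−19.27667)² = 3278.92320
Variance = 3278.92320 / 8 = 409.86540
SE* = √409.86540

SE* = 20.2451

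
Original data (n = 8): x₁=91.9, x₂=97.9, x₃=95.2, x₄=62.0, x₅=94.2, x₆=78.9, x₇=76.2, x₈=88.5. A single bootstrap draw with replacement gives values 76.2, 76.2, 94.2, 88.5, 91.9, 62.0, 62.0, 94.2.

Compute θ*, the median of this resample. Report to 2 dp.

Sorted: 62.0, 62.0, 76.2, 76.2, 88.5, 91.9, 94.2, 94.2
Median = average of the two middle values = 82.35

θ* = 82.35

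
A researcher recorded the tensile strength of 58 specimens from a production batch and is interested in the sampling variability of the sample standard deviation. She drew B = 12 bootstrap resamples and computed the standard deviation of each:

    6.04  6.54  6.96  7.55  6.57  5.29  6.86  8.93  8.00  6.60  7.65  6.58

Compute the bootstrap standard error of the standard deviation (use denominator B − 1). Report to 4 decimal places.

SE* = 0.9551

Bootstrap SE is the standard deviation of the 12 replicate standard deviations.
Mean of replicates: (6.04 + 6.54 + 6.96 + 7.55 + 6.57 + 5.29 + 6.86 + 8.93 + 8.00 + 6.60 + 7.65 + 6.58) / 12 = 83.57000 / 12 = 6.96417
Sum of squared deviations: (−0.92417)² + (−0.42417)² + (−0.00417)² + (+0.58583)² + (−0.39417)² + (−1.67417)² + (−0.10417)² + (+1.96583)² + (+1.03583)² + (−0.36417)² + (+0.68583)² + (−0.38417)² = 10.03429
Variance = 10.03429 / 11 = 0.91221
SE* = √0.91221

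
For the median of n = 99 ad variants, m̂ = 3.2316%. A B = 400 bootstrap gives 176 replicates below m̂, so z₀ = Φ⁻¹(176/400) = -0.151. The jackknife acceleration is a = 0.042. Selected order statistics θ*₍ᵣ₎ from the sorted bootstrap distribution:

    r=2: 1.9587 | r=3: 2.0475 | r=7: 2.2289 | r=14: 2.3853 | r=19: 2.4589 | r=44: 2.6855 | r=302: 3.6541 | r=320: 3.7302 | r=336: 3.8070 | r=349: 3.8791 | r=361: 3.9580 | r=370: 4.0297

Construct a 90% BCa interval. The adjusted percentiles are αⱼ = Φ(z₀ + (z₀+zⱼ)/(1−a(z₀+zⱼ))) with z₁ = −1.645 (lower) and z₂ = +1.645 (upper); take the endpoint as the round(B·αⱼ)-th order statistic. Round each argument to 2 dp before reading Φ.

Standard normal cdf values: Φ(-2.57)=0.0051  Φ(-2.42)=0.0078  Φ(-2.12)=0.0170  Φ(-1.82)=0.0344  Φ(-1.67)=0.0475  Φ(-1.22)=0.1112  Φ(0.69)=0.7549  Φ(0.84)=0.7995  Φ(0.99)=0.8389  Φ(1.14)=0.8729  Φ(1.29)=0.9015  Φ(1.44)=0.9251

(2.3853, 4.0297)

Lower: z₀ + z₁ = -0.151 + (-1.645) = -1.796; 1 − a(z₀+z₁) = 1 − (0.042)(-1.796) = 1.0754; argument = -0.151 + (-1.796)/1.0754 = -1.8210 → -1.82.
α₁ = Φ(-1.82) = 0.0344; rank = round(400 × 0.0344) = 14; θ*₍14₎ = 2.3853.
Upper: z₀ + z₂ = 1.494; 1 − a(z₀+z₂) = 0.9373; argument = 1.4430 → 1.44; α₂ = 0.9251; rank = 370; θ*₍370₎ = 4.0297.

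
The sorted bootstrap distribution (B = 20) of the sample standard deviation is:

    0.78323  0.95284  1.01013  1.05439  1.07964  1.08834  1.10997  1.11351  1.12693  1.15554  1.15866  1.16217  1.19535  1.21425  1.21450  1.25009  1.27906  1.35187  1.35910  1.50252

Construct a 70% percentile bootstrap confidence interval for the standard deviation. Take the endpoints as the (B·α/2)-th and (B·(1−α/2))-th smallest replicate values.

α = 0.30; lower rank = 20 × 0.150 = 3; upper rank = 20 × 0.850 = 17.
The 3rd smallest replicate is 1.01013; the 17th is 1.27906.

(1.01013, 1.27906)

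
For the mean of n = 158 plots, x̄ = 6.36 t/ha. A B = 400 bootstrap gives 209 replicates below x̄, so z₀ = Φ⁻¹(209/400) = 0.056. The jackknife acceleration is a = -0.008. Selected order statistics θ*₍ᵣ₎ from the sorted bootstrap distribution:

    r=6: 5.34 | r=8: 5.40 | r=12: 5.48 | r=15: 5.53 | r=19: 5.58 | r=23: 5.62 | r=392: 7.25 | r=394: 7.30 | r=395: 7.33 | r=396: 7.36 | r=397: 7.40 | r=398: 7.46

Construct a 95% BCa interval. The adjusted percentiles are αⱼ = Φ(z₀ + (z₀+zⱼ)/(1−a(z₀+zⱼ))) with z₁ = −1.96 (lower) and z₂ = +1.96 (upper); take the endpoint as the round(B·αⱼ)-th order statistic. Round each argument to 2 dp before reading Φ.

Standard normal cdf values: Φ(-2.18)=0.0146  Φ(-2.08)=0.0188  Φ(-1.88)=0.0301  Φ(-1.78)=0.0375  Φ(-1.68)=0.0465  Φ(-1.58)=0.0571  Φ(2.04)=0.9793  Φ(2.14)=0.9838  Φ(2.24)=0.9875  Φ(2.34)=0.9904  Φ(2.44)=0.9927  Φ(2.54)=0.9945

Lower: z₀ + z₁ = 0.056 + (-1.960) = -1.904; 1 − a(z₀+z₁) = 1 − (-0.008)(-1.904) = 0.9848; argument = 0.056 + (-1.904)/0.9848 = -1.8775 → -1.88.
α₁ = Φ(-1.88) = 0.0301; rank = round(400 × 0.0301) = 12; θ*₍12₎ = 5.48.
Upper: z₀ + z₂ = 2.016; 1 − a(z₀+z₂) = 1.0161; argument = 2.0400 → 2.04; α₂ = 0.9793; rank = 392; θ*₍392₎ = 7.25.

(5.48, 7.25)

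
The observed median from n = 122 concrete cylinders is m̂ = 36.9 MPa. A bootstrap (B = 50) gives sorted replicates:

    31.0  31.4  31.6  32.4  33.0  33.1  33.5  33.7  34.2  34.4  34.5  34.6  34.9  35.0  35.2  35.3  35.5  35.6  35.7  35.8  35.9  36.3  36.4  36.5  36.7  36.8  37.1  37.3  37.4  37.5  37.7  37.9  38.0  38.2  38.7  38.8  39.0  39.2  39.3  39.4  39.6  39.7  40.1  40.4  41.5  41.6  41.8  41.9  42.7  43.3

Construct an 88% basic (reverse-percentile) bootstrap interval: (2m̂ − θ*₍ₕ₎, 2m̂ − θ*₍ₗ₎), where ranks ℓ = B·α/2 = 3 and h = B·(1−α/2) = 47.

(32.0, 42.2)

Percentile endpoints at ranks 3 and 47: θ*₍3₎ = 31.6, θ*₍47₎ = 41.8.
Basic interval reflects these around m̂:
  lower = 2 × 36.9 − 41.8 = 32.0
  upper = 2 × 36.9 − 31.6 = 42.2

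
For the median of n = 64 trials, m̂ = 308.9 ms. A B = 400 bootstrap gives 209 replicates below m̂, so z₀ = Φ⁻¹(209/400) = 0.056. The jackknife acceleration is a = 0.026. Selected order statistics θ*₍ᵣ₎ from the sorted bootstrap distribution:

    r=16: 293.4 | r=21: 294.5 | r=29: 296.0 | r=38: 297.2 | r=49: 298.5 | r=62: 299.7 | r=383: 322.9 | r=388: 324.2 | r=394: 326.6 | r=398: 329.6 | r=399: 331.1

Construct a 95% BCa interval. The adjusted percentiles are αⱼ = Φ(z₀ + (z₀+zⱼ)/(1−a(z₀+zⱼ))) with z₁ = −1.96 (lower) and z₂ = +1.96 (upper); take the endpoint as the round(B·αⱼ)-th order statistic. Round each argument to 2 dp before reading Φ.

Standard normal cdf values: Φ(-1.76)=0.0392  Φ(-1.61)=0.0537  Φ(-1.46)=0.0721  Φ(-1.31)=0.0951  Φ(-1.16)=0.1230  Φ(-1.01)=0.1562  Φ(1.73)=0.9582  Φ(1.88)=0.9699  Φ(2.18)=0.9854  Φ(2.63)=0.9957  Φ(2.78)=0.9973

Lower: z₀ + z₁ = 0.056 + (-1.960) = -1.904; 1 − a(z₀+z₁) = 1 − (0.026)(-1.904) = 1.0495; argument = 0.056 + (-1.904)/1.0495 = -1.7582 → -1.76.
α₁ = Φ(-1.76) = 0.0392; rank = round(400 × 0.0392) = 16; θ*₍16₎ = 293.4.
Upper: z₀ + z₂ = 2.016; 1 − a(z₀+z₂) = 0.9476; argument = 2.1835 → 2.18; α₂ = 0.9854; rank = 394; θ*₍394₎ = 326.6.

(293.4, 326.6)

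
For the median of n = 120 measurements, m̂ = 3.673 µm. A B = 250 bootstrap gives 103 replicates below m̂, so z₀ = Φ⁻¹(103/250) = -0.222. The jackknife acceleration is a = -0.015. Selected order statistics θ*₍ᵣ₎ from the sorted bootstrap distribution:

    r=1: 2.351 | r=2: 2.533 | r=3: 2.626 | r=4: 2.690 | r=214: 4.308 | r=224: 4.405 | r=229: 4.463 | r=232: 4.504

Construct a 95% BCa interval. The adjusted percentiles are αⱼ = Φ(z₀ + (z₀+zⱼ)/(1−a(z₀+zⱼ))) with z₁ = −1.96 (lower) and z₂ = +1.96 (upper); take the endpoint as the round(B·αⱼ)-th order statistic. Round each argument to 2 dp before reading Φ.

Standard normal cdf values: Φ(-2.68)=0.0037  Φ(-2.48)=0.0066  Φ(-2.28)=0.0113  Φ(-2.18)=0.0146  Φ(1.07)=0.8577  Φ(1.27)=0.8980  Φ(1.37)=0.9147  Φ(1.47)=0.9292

Lower: z₀ + z₁ = -0.222 + (-1.960) = -2.182; 1 − a(z₀+z₁) = 1 − (-0.015)(-2.182) = 0.9673; argument = -0.222 + (-2.182)/0.9673 = -2.4778 → -2.48.
α₁ = Φ(-2.48) = 0.0066; rank = round(250 × 0.0066) = 2; θ*₍2₎ = 2.533.
Upper: z₀ + z₂ = 1.738; 1 − a(z₀+z₂) = 1.0261; argument = 1.4718 → 1.47; α₂ = 0.9292; rank = 232; θ*₍232₎ = 4.504.

(2.533, 4.504)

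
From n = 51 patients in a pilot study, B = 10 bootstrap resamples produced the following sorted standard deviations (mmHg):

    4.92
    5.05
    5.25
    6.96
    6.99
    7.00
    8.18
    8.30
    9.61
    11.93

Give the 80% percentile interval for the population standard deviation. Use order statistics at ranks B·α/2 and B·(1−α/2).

(4.92, 9.61)

α = 0.20; lower rank = 10 × 0.100 = 1; upper rank = 10 × 0.900 = 9.
The 1st smallest replicate is 4.92; the 9th is 9.61.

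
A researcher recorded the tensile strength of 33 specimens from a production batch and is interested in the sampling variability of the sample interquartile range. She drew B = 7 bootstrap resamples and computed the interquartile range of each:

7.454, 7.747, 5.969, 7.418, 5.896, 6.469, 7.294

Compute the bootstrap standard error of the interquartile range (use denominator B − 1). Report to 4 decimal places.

Bootstrap SE is the standard deviation of the 7 replicate interquartile ranges.
Mean of replicates: (7.454 + 7.747 + 5.969 + 7.418 + 5.896 + 6.469 + 7.294) / 7 = 48.24700 / 7 = 6.89243
Sum of squared deviations: (+0.56157)² + (+0.85457)² + (−0.92343)² + (+0.52557)² + (−0.99643)² + (−0.42343)² + (+0.40157)² = 3.50802
Variance = 3.50802 / 6 = 0.58467
SE* = √0.58467

SE* = 0.7646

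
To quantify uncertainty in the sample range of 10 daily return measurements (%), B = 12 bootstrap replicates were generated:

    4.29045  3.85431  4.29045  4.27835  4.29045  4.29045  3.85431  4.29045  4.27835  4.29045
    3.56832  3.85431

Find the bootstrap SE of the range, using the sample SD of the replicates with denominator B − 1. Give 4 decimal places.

SE* = 0.2595

Bootstrap SE is the standard deviation of the 12 replicate ranges.
Mean of replicates: (4.29045 + 3.85431 + 4.29045 + 4.27835 + 4.29045 + 4.29045 + 3.85431 + 4.29045 + 4.27835 + 4.29045 + 3.56832 + 3.85431) / 12 = 49.430650 / 12 = 4.119221
Sum of squared deviations: (+0.171229)² + (−0.264911)² + (+0.171229)² + (+0.159129)² + (+0.171229)² + (+0.171229)² + (−0.264911)² + (+0.171229)² + (+0.159129)² + (+0.171229)² + (−0.550901)² + (−0.264911)² = 0.740586
Variance = 0.740586 / 11 = 0.067326
SE* = √0.067326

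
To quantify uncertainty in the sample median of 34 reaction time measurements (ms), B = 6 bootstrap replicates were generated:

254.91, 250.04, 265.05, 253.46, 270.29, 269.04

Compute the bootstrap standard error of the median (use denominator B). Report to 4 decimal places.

Bootstrap SE is the standard deviation of the 6 replicate medians.
Mean of replicates: (254.91 + 250.04 + 265.05 + 253.46 + 270.29 + 269.04) / 6 = 1562.79000 / 6 = 260.46500
Sum of squared deviations: (−5.55500)² + (−10.42500)² + (+4.58500)² + (−7.00500)² + (+9.82500)² + (+8.57500)² = 379.69215
Variance = 379.69215 / 6 = 63.28203
SE* = √63.28203

SE* = 7.9550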